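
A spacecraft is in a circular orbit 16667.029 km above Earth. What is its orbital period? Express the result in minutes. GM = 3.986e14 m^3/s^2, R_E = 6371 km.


r = 23038.0290 km = 2.3038029e+07 m
T = 2*pi*sqrt(r^3/mu) = 2*pi*sqrt(1.2227452e+22 / 3.986e14)
T = 34799.9966 s = 579.9999 min

579.9999 minutes


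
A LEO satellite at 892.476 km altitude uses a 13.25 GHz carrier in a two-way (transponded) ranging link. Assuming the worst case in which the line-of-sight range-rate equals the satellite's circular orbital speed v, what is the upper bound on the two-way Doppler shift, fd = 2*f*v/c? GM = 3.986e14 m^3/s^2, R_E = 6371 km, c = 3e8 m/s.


r = 7.263476e+06 m
v = sqrt(mu/r) = 7407.9219 m/s (worst-case radial velocity)
f = 13.25 GHz = 1.325e+10 Hz
fd = 2*f*v/c = 2*1.325e+10*7407.9219/3.0e+08
fd = 654366.4333 Hz

654366.4333 Hz


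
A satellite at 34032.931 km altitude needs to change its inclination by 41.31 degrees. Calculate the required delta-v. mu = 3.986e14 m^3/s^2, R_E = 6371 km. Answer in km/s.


r = 40403.9310 km = 4.0403931e+07 m
V = sqrt(mu/r) = 3140.9197 m/s
di = 41.31 deg = 0.7209955 rad
dV = 2*V*sin(di/2) = 2*3140.9197*sin(0.3604978)
dV = 2215.8563 m/s = 2.2159 km/s

2.2159 km/s


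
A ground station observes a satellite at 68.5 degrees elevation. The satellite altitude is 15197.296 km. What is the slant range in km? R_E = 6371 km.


h = 15197.296 km, el = 68.5 deg
d = -R_E*sin(el) + sqrt((R_E*sin(el))^2 + 2*R_E*h + h^2)
d = -6371.0000*sin(1.1956) + sqrt((6371.0000*0.9304176)^2 + 2*6371.0000*15197.296 + 15197.296^2)
d = 15513.8410 km

15513.8410 km


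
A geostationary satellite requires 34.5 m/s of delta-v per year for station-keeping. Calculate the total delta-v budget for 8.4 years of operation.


dV = rate * years = 34.5 * 8.4
dV = 289.8000 m/s

289.8000 m/s


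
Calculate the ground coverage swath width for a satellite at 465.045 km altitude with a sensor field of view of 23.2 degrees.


FOV = 23.2 deg = 0.4049164 rad
swath = 2 * alt * tan(FOV/2) = 2 * 465.045 * tan(0.2024582)
swath = 2 * 465.045 * 0.2052705
swath = 190.9201 km

190.9201 km


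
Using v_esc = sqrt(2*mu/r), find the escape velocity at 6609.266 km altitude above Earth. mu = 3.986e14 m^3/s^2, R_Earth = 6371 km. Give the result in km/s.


r = 6371.0 + 6609.266 = 12980.2660 km = 1.2980266e+07 m
v_esc = sqrt(2*mu/r) = sqrt(2*3.986e14 / 1.2980266e+07)
v_esc = 7836.8557 m/s = 7.8369 km/s

7.8369 km/s


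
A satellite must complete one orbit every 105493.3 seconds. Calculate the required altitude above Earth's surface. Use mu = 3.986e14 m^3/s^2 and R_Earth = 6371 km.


T = 105493.3 s
r = (mu*T^2/(4*pi^2))^(1/3) = (3.986e14 * 105493.3^2 / (4*pi^2))^(1/3)
r = 4.8255013e+07 m = 48255.0131 km
alt = r - R_E = 48255.0131 - 6371 = 41884.0131 km

41884.0131 km


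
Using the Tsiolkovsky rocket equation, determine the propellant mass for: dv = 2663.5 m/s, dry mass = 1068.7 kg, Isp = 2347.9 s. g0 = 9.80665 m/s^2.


ve = Isp * g0 = 2347.9 * 9.80665 = 23025.033535 m/s
mass ratio = exp(dv/ve) = exp(2663.5/23025.033535) = 1.12263482
m_prop = m_dry * (mr - 1) = 1068.7 * (1.12263482 - 1)
m_prop = 131.0598 kg

131.0598 kg


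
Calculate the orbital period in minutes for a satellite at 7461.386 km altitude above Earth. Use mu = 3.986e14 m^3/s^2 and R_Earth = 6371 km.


r = 13832.3860 km = 1.3832386e+07 m
T = 2*pi*sqrt(r^3/mu) = 2*pi*sqrt(2.6466182e+21 / 3.986e14)
T = 16190.3736 s = 269.8396 min

269.8396 minutes


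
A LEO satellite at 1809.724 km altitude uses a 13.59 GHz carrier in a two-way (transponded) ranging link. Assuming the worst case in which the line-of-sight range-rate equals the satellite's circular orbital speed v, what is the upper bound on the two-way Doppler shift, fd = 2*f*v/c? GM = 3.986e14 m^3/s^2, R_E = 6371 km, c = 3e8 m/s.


r = 8.180724e+06 m
v = sqrt(mu/r) = 6980.2789 m/s (worst-case radial velocity)
f = 13.59 GHz = 1.359e+10 Hz
fd = 2*f*v/c = 2*1.359e+10*6980.2789/3.0e+08
fd = 632413.2704 Hz

632413.2704 Hz


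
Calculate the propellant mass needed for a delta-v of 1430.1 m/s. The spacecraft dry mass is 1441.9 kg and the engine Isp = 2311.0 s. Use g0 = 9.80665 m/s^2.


ve = Isp * g0 = 2311.0 * 9.80665 = 22663.168150 m/s
mass ratio = exp(dv/ve) = exp(1430.1/22663.168150) = 1.06513589
m_prop = m_dry * (mr - 1) = 1441.9 * (1.06513589 - 1)
m_prop = 93.9194 kg

93.9194 kg


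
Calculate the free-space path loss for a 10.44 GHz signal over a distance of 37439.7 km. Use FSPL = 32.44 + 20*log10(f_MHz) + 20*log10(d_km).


f = 10.44 GHz = 10440.0000 MHz
d = 37439.7 km
FSPL = 32.44 + 20*log10(10440.0000) + 20*log10(37439.7)
FSPL = 32.44 + 80.3740 + 91.4666
FSPL = 204.2807 dB

204.2807 dB


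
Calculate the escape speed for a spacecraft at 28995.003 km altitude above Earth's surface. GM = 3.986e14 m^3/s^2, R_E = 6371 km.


r = 6371.0 + 28995.003 = 35366.0030 km = 3.5366003e+07 m
v_esc = sqrt(2*mu/r) = sqrt(2*3.986e14 / 3.5366003e+07)
v_esc = 4747.7808 m/s = 4.7478 km/s

4.7478 km/s


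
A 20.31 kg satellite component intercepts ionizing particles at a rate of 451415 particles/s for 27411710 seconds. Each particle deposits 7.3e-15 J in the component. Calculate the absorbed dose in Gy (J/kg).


Total energy deposited = rate * time * E_per
  = 451415 * 27411710 * 7.3e-15 = 0.09033062 J
Dose = E_total / mass = 0.09033062 / 20.31
Dose = 0.004447593 Gy

0.0044 Gy


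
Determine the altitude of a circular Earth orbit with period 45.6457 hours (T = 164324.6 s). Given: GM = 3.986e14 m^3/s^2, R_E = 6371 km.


T = 164324.6 s
r = (mu*T^2/(4*pi^2))^(1/3) = (3.986e14 * 164324.6^2 / (4*pi^2))^(1/3)
r = 6.4842673e+07 m = 64842.6729 km
alt = r - R_E = 64842.6729 - 6371 = 58471.6729 km

58471.6729 km


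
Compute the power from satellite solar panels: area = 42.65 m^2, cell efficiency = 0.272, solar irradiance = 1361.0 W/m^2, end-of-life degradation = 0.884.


P = area * eta * S * degradation
P = 42.65 * 0.272 * 1361.0 * 0.884
P = 13957.2009 W

13957.2009 W


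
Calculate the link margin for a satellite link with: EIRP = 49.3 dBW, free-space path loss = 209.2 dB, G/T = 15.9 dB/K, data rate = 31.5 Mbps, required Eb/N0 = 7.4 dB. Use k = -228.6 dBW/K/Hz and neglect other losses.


C/N0 = EIRP - FSPL + G/T - k = 49.3 - 209.2 + 15.9 - (-228.6)
C/N0 = 84.6000 dB-Hz
R_b = 31.5 Mbps = 3.15e+07 bps -> 10*log10(R_b) = 74.9831 dB-Hz
Eb/N0 = C/N0 - 10*log10(R_b) = 84.6000 - 74.9831 = 9.6169 dB
Margin = Eb/N0 - Eb/N0_req = 9.6169 - 7.4 = 2.2169 dB (link closes)

2.2169 dB


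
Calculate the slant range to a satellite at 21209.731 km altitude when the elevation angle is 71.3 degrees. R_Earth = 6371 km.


h = 21209.731 km, el = 71.3 deg
d = -R_E*sin(el) + sqrt((R_E*sin(el))^2 + 2*R_E*h + h^2)
d = -6371.0000*sin(1.2444) + sqrt((6371.0000*0.9472103)^2 + 2*6371.0000*21209.731 + 21209.731^2)
d = 21470.3120 km

21470.3120 km


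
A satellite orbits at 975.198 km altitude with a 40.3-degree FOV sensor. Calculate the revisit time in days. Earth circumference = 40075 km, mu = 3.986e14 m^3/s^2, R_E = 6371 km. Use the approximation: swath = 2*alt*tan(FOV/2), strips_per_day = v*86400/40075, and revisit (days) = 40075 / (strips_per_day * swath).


swath = 2*975.198*tan(0.3516838) = 715.6742 km
v = sqrt(mu/r) = 7366.0953 m/s = 7.3661 km/s
strips/day = v*86400/40075 = 7.3661*86400/40075 = 15.8810
coverage/day = strips * swath = 15.8810 * 715.6742 = 11365.6136 km
revisit = 40075 / 11365.6136 = 3.5260 days

3.5260 days


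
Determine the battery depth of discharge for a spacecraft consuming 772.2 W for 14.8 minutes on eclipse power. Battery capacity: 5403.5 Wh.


E_used = P * t / 60 = 772.2 * 14.8 / 60 = 190.4760 Wh
DOD = E_used / E_total * 100 = 190.4760 / 5403.5 * 100
DOD = 3.5250 %

3.5250 %


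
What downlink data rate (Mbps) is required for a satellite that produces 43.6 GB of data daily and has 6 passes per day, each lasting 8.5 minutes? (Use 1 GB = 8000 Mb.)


total contact time = 6 * 8.5 * 60 = 3060.0000 s
data = 43.6 GB = 348800.0000 Mb
rate = 348800.0000 / 3060.0000 = 113.9869 Mbps

113.9869 Mbps


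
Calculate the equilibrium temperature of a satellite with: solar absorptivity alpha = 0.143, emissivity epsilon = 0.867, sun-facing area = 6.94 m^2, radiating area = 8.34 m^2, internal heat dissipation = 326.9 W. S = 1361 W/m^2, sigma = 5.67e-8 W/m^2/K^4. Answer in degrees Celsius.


Numerator = alpha*S*A_sun + Q_int = 0.143*1361*6.94 + 326.9 = 1677.5836 W
Denominator = eps*sigma*A_rad = 0.867*5.67e-8*8.34 = 4.0998523e-07 W/K^4
T^4 = 4.0918148e+09 K^4
T = 252.9176 K = -20.2324 C

-20.2324 degrees Celsius


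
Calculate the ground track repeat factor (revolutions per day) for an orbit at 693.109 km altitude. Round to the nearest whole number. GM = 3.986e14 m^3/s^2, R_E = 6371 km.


r = 7.064109e+06 m
T = 2*pi*sqrt(r^3/mu) = 5908.7730 s = 98.4796 min
revs/day = 1440 / 98.4796 = 14.6223
Rounded: 15 revolutions per day

15 revolutions per day


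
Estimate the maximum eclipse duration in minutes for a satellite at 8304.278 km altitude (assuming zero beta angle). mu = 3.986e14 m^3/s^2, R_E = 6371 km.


r = 14675.2780 km
T = 294.8760 min
Eclipse fraction = arcsin(R_E/r)/pi = arcsin(6371.0000/14675.2780)/pi
= arcsin(0.4341315)/pi = 0.1429447
Eclipse duration = 0.1429447 * 294.8760 = 42.1510 min

42.1510 minutes


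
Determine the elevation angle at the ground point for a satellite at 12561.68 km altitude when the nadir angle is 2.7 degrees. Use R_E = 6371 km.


r = R_E + alt = 18932.6800 km
Law of sines in the satellite / Earth-center / ground-point triangle:
  sin(nadir)/R_E = sin(90 + el)/r  =>  cos(el) = (r/R_E)*sin(nadir)
cos(el) = (18932.6800 / 6371.0000) * sin(2.7 deg) = 0.1399861
el = arccos(0.1399861) = 81.9530 deg
(Earth-central angle = 90 - nadir - el = 5.3470 deg)

81.9530 degrees


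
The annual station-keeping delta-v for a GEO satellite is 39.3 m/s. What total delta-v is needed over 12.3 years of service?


dV = rate * years = 39.3 * 12.3
dV = 483.3900 m/s

483.3900 m/s


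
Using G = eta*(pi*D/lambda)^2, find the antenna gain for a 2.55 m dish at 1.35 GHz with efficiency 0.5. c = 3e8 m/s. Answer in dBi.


lambda = c/f = 3e8 / 1.35e+09 = 0.2222222 m
G = eta*(pi*D/lambda)^2 = 0.5*(pi*2.55/0.2222222)^2
G = 649.7932 (linear)
G = 10*log10(649.7932) = 28.1278 dBi

28.1278 dBi


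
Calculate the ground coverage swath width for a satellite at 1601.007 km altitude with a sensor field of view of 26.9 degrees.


FOV = 26.9 deg = 0.4694936 rad
swath = 2 * alt * tan(FOV/2) = 2 * 1601.007 * tan(0.2347468)
swath = 2 * 1601.007 * 0.239156
swath = 765.7808 km

765.7808 km


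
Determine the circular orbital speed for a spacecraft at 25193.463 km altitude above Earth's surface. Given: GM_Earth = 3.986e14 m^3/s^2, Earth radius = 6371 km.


r = R_E + alt = 6371.0 + 25193.463 = 31564.4630 km = 3.1564463e+07 m
v = sqrt(mu/r) = sqrt(3.986e14 / 3.1564463e+07) = 3553.6074 m/s = 3.5536 km/s

3.5536 km/s


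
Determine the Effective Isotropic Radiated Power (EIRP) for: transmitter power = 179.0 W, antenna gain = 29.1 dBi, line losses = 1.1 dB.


Pt = 179.0 W = 22.5285 dBW
EIRP = Pt_dBW + Gt - losses = 22.5285 + 29.1 - 1.1 = 50.5285 dBW

50.5285 dBW


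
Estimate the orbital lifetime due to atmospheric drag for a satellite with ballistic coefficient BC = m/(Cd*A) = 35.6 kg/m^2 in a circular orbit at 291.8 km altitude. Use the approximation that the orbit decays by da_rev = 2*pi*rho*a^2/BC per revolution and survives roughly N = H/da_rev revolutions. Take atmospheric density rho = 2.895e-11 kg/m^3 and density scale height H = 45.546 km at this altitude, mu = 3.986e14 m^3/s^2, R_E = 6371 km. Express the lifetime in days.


a = R_E + alt = 6662.8000 km = 6.6628e+06 m
da_rev = 2*pi*rho*a^2/BC = 2*pi*2.895e-11*(6.6628e+06)^2/35.6 = 226.825560 m per revolution
N = H/da_rev = 45546.0000 m / 226.825560 m = 200.7975 revolutions
P = 2*pi*sqrt(a^3/mu) = 5412.4810 s
lifetime = N*P = 200.7975 * 5412.4810 = 1.0868125e+06 s = 12.5788 days

12.5788 days


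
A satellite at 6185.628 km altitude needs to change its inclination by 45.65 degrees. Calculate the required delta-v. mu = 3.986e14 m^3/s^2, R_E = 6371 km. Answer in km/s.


r = 12556.6280 km = 1.2556628e+07 m
V = sqrt(mu/r) = 5634.1984 m/s
di = 45.65 deg = 0.7967428 rad
dV = 2*V*sin(di/2) = 2*5634.1984*sin(0.3983714)
dV = 4371.2115 m/s = 4.3712 km/s

4.3712 km/s


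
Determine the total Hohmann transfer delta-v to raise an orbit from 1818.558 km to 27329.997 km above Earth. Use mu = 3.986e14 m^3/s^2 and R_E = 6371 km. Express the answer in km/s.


r1 = 8189.5580 km = 8.189558e+06 m
r2 = 33700.9970 km = 3.3700997e+07 m
dv1 = sqrt(mu/r1)*(sqrt(2*r2/(r1+r2)) - 1) = 1872.9461 m/s
dv2 = sqrt(mu/r2)*(1 - sqrt(2*r1/(r1+r2))) = 1288.6443 m/s
total dv = |dv1| + |dv2| = 1872.9461 + 1288.6443 = 3161.5904 m/s = 3.1616 km/s

3.1616 km/s


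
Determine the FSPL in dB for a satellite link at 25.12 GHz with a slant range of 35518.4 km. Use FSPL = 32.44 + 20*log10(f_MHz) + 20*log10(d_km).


f = 25.12 GHz = 25120.0000 MHz
d = 35518.4 km
FSPL = 32.44 + 20*log10(25120.0000) + 20*log10(35518.4)
FSPL = 32.44 + 88.0004 + 91.0091
FSPL = 211.4495 dB

211.4495 dB


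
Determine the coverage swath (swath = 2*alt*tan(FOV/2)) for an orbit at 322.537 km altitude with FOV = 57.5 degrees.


FOV = 57.5 deg = 1.0036 rad
swath = 2 * alt * tan(FOV/2) = 2 * 322.537 * tan(0.5017822)
swath = 2 * 322.537 * 0.5486188
swath = 353.8997 km

353.8997 km


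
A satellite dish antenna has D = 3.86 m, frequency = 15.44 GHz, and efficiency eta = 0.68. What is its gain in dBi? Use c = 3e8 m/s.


lambda = c/f = 3e8 / 1.544e+10 = 0.01943005 m
G = eta*(pi*D/lambda)^2 = 0.68*(pi*3.86/0.01943005)^2
G = 264871.5726 (linear)
G = 10*log10(264871.5726) = 54.2304 dBi

54.2304 dBi


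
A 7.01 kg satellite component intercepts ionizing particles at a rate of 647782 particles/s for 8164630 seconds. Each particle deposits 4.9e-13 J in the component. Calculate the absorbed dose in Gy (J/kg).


Total energy deposited = rate * time * E_per
  = 647782 * 8164630 * 4.9e-13 = 2.5916 J
Dose = E_total / mass = 2.5916 / 7.01
Dose = 0.3696949 Gy

0.3697 Gy


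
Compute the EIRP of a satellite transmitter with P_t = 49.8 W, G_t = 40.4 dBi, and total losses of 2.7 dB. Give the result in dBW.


Pt = 49.8 W = 16.9723 dBW
EIRP = Pt_dBW + Gt - losses = 16.9723 + 40.4 - 2.7 = 54.6723 dBW

54.6723 dBW


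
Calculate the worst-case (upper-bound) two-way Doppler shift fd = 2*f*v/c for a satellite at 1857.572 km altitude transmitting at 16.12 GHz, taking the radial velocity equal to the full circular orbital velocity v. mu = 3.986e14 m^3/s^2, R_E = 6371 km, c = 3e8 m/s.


r = 8.228572e+06 m
v = sqrt(mu/r) = 6959.9547 m/s (worst-case radial velocity)
f = 16.12 GHz = 1.612e+10 Hz
fd = 2*f*v/c = 2*1.612e+10*6959.9547/3.0e+08
fd = 747963.1274 Hz

747963.1274 Hz


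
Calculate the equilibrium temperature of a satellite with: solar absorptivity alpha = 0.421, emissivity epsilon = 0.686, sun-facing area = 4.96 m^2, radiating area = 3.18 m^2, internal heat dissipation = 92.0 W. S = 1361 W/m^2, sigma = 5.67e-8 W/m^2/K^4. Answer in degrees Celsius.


Numerator = alpha*S*A_sun + Q_int = 0.421*1361*4.96 + 92.0 = 2933.9858 W
Denominator = eps*sigma*A_rad = 0.686*5.67e-8*3.18 = 1.2368992e-07 W/K^4
T^4 = 2.3720493e+10 K^4
T = 392.4469 K = 119.2969 C

119.2969 degrees Celsius


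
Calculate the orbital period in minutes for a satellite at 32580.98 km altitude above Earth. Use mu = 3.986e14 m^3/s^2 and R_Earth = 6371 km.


r = 38951.9800 km = 3.895198e+07 m
T = 2*pi*sqrt(r^3/mu) = 2*pi*sqrt(5.9100154e+22 / 3.986e14)
T = 76507.7674 s = 1275.1295 min

1275.1295 minutes


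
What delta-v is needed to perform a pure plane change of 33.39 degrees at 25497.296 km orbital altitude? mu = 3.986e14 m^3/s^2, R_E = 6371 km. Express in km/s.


r = 31868.2960 km = 3.1868296e+07 m
V = sqrt(mu/r) = 3536.6267 m/s
di = 33.39 deg = 0.5827654 rad
dV = 2*V*sin(di/2) = 2*3536.6267*sin(0.2913827)
dV = 2031.9826 m/s = 2.0320 km/s

2.0320 km/s


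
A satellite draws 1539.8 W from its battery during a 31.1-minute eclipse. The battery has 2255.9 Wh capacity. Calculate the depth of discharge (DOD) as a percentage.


E_used = P * t / 60 = 1539.8 * 31.1 / 60 = 798.1297 Wh
DOD = E_used / E_total * 100 = 798.1297 / 2255.9 * 100
DOD = 35.3797 %

35.3797 %


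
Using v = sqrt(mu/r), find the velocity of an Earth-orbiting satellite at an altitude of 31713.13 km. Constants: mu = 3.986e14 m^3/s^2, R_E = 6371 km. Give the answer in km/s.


r = R_E + alt = 6371.0 + 31713.13 = 38084.1300 km = 3.808413e+07 m
v = sqrt(mu/r) = sqrt(3.986e14 / 3.808413e+07) = 3235.1664 m/s = 3.2352 km/s

3.2352 km/s


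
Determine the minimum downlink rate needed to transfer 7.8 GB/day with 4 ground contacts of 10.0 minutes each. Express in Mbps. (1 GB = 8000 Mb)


total contact time = 4 * 10.0 * 60 = 2400.0000 s
data = 7.8 GB = 62400.0000 Mb
rate = 62400.0000 / 2400.0000 = 26.0000 Mbps

26.0000 Mbps


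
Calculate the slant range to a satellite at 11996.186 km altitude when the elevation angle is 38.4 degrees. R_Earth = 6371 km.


h = 11996.186 km, el = 38.4 deg
d = -R_E*sin(el) + sqrt((R_E*sin(el))^2 + 2*R_E*h + h^2)
d = -6371.0000*sin(0.6702064) + sqrt((6371.0000*0.6211478)^2 + 2*6371.0000*11996.186 + 11996.186^2)
d = 13718.1975 km

13718.1975 km


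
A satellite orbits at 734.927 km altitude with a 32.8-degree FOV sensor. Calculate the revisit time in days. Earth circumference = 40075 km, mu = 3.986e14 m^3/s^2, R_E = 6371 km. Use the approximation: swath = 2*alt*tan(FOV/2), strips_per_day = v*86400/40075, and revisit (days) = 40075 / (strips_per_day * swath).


swath = 2*734.927*tan(0.286234) = 432.6016 km
v = sqrt(mu/r) = 7489.5940 m/s = 7.4896 km/s
strips/day = v*86400/40075 = 7.4896*86400/40075 = 16.1472
coverage/day = strips * swath = 16.1472 * 432.6016 = 6985.3242 km
revisit = 40075 / 6985.3242 = 5.7370 days

5.7370 days


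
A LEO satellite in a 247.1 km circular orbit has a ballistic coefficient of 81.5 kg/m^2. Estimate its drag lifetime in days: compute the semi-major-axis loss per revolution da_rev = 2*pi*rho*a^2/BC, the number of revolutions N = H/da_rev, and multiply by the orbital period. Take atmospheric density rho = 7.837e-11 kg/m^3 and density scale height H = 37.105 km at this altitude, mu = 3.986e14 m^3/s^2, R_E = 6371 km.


a = R_E + alt = 6618.1000 km = 6.6181e+06 m
da_rev = 2*pi*rho*a^2/BC = 2*pi*7.837e-11*(6.6181e+06)^2/81.5 = 264.629805 m per revolution
N = H/da_rev = 37105.0000 m / 264.629805 m = 140.2147 revolutions
P = 2*pi*sqrt(a^3/mu) = 5358.1049 s
lifetime = N*P = 140.2147 * 5358.1049 = 751285.2946 s = 8.6954 days

8.6954 days


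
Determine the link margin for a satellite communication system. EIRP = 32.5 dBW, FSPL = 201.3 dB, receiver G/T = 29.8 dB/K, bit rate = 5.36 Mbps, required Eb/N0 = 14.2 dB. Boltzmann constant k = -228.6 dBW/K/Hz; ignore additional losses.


C/N0 = EIRP - FSPL + G/T - k = 32.5 - 201.3 + 29.8 - (-228.6)
C/N0 = 89.6000 dB-Hz
R_b = 5.36 Mbps = 5.36e+06 bps -> 10*log10(R_b) = 67.2916 dB-Hz
Eb/N0 = C/N0 - 10*log10(R_b) = 89.6000 - 67.2916 = 22.3084 dB
Margin = Eb/N0 - Eb/N0_req = 22.3084 - 14.2 = 8.1084 dB (link closes)

8.1084 dB


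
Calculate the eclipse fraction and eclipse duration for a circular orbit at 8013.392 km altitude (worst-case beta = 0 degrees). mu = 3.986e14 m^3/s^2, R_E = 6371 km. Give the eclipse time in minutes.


r = 14384.3920 km
T = 286.1523 min
Eclipse fraction = arcsin(R_E/r)/pi = arcsin(6371.0000/14384.3920)/pi
= arcsin(0.4429106)/pi = 0.1460541
Eclipse duration = 0.1460541 * 286.1523 = 41.7937 min

41.7937 minutes


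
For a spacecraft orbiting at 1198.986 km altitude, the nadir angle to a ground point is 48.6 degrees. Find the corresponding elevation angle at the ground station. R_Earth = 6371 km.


r = R_E + alt = 7569.9860 km
Law of sines in the satellite / Earth-center / ground-point triangle:
  sin(nadir)/R_E = sin(90 + el)/r  =>  cos(el) = (r/R_E)*sin(nadir)
cos(el) = (7569.9860 / 6371.0000) * sin(48.6 deg) = 0.8912777
el = arccos(0.8912777) = 26.9658 deg
(Earth-central angle = 90 - nadir - el = 14.4342 deg)

26.9658 degrees


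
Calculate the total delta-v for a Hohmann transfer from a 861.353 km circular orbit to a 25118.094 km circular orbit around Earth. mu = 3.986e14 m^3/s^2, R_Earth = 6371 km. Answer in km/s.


r1 = 7232.3530 km = 7.232353e+06 m
r2 = 31489.0940 km = 3.1489094e+07 m
dv1 = sqrt(mu/r1)*(sqrt(2*r2/(r1+r2)) - 1) = 2043.9354 m/s
dv2 = sqrt(mu/r2)*(1 - sqrt(2*r1/(r1+r2))) = 1383.3167 m/s
total dv = |dv1| + |dv2| = 2043.9354 + 1383.3167 = 3427.2521 m/s = 3.4273 km/s

3.4273 km/s


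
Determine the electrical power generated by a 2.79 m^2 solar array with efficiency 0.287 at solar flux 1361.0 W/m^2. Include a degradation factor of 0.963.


P = area * eta * S * degradation
P = 2.79 * 0.287 * 1361.0 * 0.963
P = 1049.4712 W

1049.4712 W


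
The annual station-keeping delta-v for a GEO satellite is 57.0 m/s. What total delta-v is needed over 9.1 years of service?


dV = rate * years = 57.0 * 9.1
dV = 518.7000 m/s

518.7000 m/s


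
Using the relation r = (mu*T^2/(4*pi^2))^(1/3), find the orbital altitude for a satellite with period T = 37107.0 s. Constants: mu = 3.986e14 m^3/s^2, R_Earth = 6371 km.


T = 37107.0 s
r = (mu*T^2/(4*pi^2))^(1/3) = (3.986e14 * 37107.0^2 / (4*pi^2))^(1/3)
r = 2.4045275e+07 m = 24045.2750 km
alt = r - R_E = 24045.2750 - 6371 = 17674.2750 km

17674.2750 km


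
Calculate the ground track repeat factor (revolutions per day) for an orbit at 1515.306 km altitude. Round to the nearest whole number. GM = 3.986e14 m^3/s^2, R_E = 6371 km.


r = 7.886306e+06 m
T = 2*pi*sqrt(r^3/mu) = 6969.8215 s = 116.1637 min
revs/day = 1440 / 116.1637 = 12.3963
Rounded: 12 revolutions per day

12 revolutions per day


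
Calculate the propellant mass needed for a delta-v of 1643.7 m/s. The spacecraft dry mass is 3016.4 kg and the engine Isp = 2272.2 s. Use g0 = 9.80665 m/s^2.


ve = Isp * g0 = 2272.2 * 9.80665 = 22282.670130 m/s
mass ratio = exp(dv/ve) = exp(1643.7/22282.670130) = 1.07655470
m_prop = m_dry * (mr - 1) = 3016.4 * (1.07655470 - 1)
m_prop = 230.9196 kg

230.9196 kg


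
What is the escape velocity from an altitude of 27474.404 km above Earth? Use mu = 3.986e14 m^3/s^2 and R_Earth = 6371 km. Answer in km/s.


r = 6371.0 + 27474.404 = 33845.4040 km = 3.3845404e+07 m
v_esc = sqrt(2*mu/r) = sqrt(2*3.986e14 / 3.3845404e+07)
v_esc = 4853.2626 m/s = 4.8533 km/s

4.8533 km/s


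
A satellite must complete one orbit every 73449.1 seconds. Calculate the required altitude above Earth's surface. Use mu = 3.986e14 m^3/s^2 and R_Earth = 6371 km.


T = 73449.1 s
r = (mu*T^2/(4*pi^2))^(1/3) = (3.986e14 * 73449.1^2 / (4*pi^2))^(1/3)
r = 3.7906775e+07 m = 37906.7751 km
alt = r - R_E = 37906.7751 - 6371 = 31535.7751 km

31535.7751 km


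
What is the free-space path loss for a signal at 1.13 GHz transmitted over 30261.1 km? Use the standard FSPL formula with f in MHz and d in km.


f = 1.13 GHz = 1130.0000 MHz
d = 30261.1 km
FSPL = 32.44 + 20*log10(1130.0000) + 20*log10(30261.1)
FSPL = 32.44 + 61.0616 + 89.6177
FSPL = 183.1193 dB

183.1193 dB


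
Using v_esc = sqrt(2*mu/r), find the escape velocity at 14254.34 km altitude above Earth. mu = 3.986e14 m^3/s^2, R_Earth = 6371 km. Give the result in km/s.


r = 6371.0 + 14254.34 = 20625.3400 km = 2.062534e+07 m
v_esc = sqrt(2*mu/r) = sqrt(2*3.986e14 / 2.062534e+07)
v_esc = 6217.0318 m/s = 6.2170 km/s

6.2170 km/s


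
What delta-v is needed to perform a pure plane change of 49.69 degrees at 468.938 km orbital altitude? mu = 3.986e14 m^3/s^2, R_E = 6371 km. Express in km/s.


r = 6839.9380 km = 6.839938e+06 m
V = sqrt(mu/r) = 7633.8314 m/s
di = 49.69 deg = 0.8672541 rad
dV = 2*V*sin(di/2) = 2*7633.8314*sin(0.4336271)
dV = 6414.9363 m/s = 6.4149 km/s

6.4149 km/s


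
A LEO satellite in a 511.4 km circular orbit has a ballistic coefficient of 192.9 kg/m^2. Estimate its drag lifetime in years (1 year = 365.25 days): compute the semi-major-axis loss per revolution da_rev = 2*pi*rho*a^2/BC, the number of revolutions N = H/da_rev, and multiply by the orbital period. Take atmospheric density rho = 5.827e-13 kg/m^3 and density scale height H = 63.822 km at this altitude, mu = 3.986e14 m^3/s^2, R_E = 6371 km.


a = R_E + alt = 6882.4000 km = 6.8824e+06 m
da_rev = 2*pi*rho*a^2/BC = 2*pi*5.827e-13*(6.8824e+06)^2/192.9 = 0.899026469 m per revolution
N = H/da_rev = 63822.0000 m / 0.899026469 m = 70990.1234 revolutions
P = 2*pi*sqrt(a^3/mu) = 5682.2598 s
lifetime = N*P = 70990.1234 * 5682.2598 = 4.0338432e+08 s = 4668.8000 days
years = 4668.8000 / 365.25 = 12.7825 years

12.7825 years


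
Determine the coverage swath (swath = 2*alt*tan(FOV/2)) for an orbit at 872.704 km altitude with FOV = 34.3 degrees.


FOV = 34.3 deg = 0.5986479 rad
swath = 2 * alt * tan(FOV/2) = 2 * 872.704 * tan(0.299324)
swath = 2 * 872.704 * 0.3085957
swath = 538.6254 km

538.6254 km


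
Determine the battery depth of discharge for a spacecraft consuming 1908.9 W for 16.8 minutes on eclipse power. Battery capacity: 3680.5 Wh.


E_used = P * t / 60 = 1908.9 * 16.8 / 60 = 534.4920 Wh
DOD = E_used / E_total * 100 = 534.4920 / 3680.5 * 100
DOD = 14.5223 %

14.5223 %


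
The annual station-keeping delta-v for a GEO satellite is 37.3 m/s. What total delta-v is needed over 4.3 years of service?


dV = rate * years = 37.3 * 4.3
dV = 160.3900 m/s

160.3900 m/s


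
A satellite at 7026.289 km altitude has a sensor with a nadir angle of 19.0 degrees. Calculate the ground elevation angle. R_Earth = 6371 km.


r = R_E + alt = 13397.2890 km
Law of sines in the satellite / Earth-center / ground-point triangle:
  sin(nadir)/R_E = sin(90 + el)/r  =>  cos(el) = (r/R_E)*sin(nadir)
cos(el) = (13397.2890 / 6371.0000) * sin(19.0 deg) = 0.6846226
el = arccos(0.6846226) = 46.7941 deg
(Earth-central angle = 90 - nadir - el = 24.2059 deg)

46.7941 degrees


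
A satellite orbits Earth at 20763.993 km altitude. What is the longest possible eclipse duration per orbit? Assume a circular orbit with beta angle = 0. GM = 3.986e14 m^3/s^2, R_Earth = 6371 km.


r = 27134.9930 km
T = 741.4033 min
Eclipse fraction = arcsin(R_E/r)/pi = arcsin(6371.0000/27134.9930)/pi
= arcsin(0.2347891)/pi = 0.07543994
Eclipse duration = 0.07543994 * 741.4033 = 55.9314 min

55.9314 minutes


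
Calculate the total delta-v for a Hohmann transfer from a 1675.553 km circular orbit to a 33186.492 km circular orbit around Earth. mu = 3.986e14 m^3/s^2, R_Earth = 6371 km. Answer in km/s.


r1 = 8046.5530 km = 8.046553e+06 m
r2 = 39557.4920 km = 3.9557492e+07 m
dv1 = sqrt(mu/r1)*(sqrt(2*r2/(r1+r2)) - 1) = 2035.1888 m/s
dv2 = sqrt(mu/r2)*(1 - sqrt(2*r1/(r1+r2))) = 1328.6836 m/s
total dv = |dv1| + |dv2| = 2035.1888 + 1328.6836 = 3363.8724 m/s = 3.3639 km/s

3.3639 km/s


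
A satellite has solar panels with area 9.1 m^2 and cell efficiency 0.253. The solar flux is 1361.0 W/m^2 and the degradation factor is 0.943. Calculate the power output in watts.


P = area * eta * S * degradation
P = 9.1 * 0.253 * 1361.0 * 0.943
P = 2954.8248 W

2954.8248 W


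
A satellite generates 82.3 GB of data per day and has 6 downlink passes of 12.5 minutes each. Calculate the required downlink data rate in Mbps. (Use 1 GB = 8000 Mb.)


total contact time = 6 * 12.5 * 60 = 4500.0000 s
data = 82.3 GB = 658400.0000 Mb
rate = 658400.0000 / 4500.0000 = 146.3111 Mbps

146.3111 Mbps


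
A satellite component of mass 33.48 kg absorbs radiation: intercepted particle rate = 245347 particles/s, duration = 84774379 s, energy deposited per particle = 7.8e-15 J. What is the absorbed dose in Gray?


Total energy deposited = rate * time * E_per
  = 245347 * 84774379 * 7.8e-15 = 0.1622333 J
Dose = E_total / mass = 0.1622333 / 33.48
Dose = 0.004845678 Gy

0.0048 Gy


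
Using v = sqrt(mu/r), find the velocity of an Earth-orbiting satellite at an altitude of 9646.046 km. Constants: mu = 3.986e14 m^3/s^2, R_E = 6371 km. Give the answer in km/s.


r = R_E + alt = 6371.0 + 9646.046 = 16017.0460 km = 1.6017046e+07 m
v = sqrt(mu/r) = sqrt(3.986e14 / 1.6017046e+07) = 4988.5857 m/s = 4.9886 km/s

4.9886 km/s


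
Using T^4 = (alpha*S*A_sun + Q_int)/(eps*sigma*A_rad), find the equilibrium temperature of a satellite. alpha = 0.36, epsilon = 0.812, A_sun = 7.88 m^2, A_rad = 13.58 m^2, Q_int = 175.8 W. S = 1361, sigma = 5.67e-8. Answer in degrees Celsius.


Numerator = alpha*S*A_sun + Q_int = 0.36*1361*7.88 + 175.8 = 4036.6848 W
Denominator = eps*sigma*A_rad = 0.812*5.67e-8*13.58 = 6.2522863e-07 W/K^4
T^4 = 6.4563339e+09 K^4
T = 283.4631 K = 10.3131 C

10.3131 degrees Celsius


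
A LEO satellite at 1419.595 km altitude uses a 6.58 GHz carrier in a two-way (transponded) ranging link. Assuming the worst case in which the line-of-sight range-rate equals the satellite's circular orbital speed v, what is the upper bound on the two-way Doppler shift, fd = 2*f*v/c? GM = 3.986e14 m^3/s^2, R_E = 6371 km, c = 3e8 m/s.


r = 7.790595e+06 m
v = sqrt(mu/r) = 7152.9194 m/s (worst-case radial velocity)
f = 6.58 GHz = 6.58e+09 Hz
fd = 2*f*v/c = 2*6.58e+09*7152.9194/3.0e+08
fd = 313774.7324 Hz

313774.7324 Hz


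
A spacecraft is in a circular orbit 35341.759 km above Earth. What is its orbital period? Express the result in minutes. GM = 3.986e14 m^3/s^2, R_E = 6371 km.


r = 41712.7590 km = 4.1712759e+07 m
T = 2*pi*sqrt(r^3/mu) = 2*pi*sqrt(7.2578293e+22 / 3.986e14)
T = 84784.1354 s = 1413.0689 min

1413.0689 minutes


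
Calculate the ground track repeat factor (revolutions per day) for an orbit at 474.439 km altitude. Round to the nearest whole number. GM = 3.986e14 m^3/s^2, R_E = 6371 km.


r = 6.845439e+06 m
T = 2*pi*sqrt(r^3/mu) = 5636.5476 s = 93.9425 min
revs/day = 1440 / 93.9425 = 15.3285
Rounded: 15 revolutions per day

15 revolutions per day


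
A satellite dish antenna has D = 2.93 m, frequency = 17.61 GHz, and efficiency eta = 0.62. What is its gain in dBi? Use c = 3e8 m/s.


lambda = c/f = 3e8 / 1.761e+10 = 0.01703578 m
G = eta*(pi*D/lambda)^2 = 0.62*(pi*2.93/0.01703578)^2
G = 181010.1291 (linear)
G = 10*log10(181010.1291) = 52.5770 dBi

52.5770 dBi


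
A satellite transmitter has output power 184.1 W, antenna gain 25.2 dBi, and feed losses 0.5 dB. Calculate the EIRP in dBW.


Pt = 184.1 W = 22.6505 dBW
EIRP = Pt_dBW + Gt - losses = 22.6505 + 25.2 - 0.5 = 47.3505 dBW

47.3505 dBW


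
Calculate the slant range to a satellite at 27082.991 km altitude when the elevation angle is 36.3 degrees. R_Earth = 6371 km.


h = 27082.991 km, el = 36.3 deg
d = -R_E*sin(el) + sqrt((R_E*sin(el))^2 + 2*R_E*h + h^2)
d = -6371.0000*sin(0.6335545) + sqrt((6371.0000*0.5920132)^2 + 2*6371.0000*27082.991 + 27082.991^2)
d = 29285.8961 km

29285.8961 km


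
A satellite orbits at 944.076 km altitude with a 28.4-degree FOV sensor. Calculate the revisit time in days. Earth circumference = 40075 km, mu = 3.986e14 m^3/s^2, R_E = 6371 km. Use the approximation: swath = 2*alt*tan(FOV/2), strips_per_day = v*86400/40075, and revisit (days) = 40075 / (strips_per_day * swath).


swath = 2*944.076*tan(0.2478368) = 477.7759 km
v = sqrt(mu/r) = 7381.7482 m/s = 7.3817 km/s
strips/day = v*86400/40075 = 7.3817*86400/40075 = 15.9147
coverage/day = strips * swath = 15.9147 * 477.7759 = 7603.6774 km
revisit = 40075 / 7603.6774 = 5.2705 days

5.2705 days


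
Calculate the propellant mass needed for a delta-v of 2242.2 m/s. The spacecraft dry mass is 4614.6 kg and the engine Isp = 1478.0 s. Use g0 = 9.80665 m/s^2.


ve = Isp * g0 = 1478.0 * 9.80665 = 14494.228700 m/s
mass ratio = exp(dv/ve) = exp(2242.2/14494.228700) = 1.16730311
m_prop = m_dry * (mr - 1) = 4614.6 * (1.16730311 - 1)
m_prop = 772.0369 kg

772.0369 kg


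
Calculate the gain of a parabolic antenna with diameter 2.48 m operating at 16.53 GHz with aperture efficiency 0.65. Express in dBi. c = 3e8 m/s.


lambda = c/f = 3e8 / 1.653e+10 = 0.01814882 m
G = eta*(pi*D/lambda)^2 = 0.65*(pi*2.48/0.01814882)^2
G = 119789.7508 (linear)
G = 10*log10(119789.7508) = 50.7842 dBi

50.7842 dBi


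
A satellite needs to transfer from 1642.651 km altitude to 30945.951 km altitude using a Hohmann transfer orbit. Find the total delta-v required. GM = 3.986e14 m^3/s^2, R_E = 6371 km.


r1 = 8013.6510 km = 8.013651e+06 m
r2 = 37316.9510 km = 3.7316951e+07 m
dv1 = sqrt(mu/r1)*(sqrt(2*r2/(r1+r2)) - 1) = 1996.8567 m/s
dv2 = sqrt(mu/r2)*(1 - sqrt(2*r1/(r1+r2))) = 1324.9067 m/s
total dv = |dv1| + |dv2| = 1996.8567 + 1324.9067 = 3321.7634 m/s = 3.3218 km/s

3.3218 km/s


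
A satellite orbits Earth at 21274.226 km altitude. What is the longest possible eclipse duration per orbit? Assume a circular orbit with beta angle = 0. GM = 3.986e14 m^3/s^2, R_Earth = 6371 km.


r = 27645.2260 km
T = 762.4128 min
Eclipse fraction = arcsin(R_E/r)/pi = arcsin(6371.0000/27645.2260)/pi
= arcsin(0.2304557)/pi = 0.07402168
Eclipse duration = 0.07402168 * 762.4128 = 56.4351 min

56.4351 minutes


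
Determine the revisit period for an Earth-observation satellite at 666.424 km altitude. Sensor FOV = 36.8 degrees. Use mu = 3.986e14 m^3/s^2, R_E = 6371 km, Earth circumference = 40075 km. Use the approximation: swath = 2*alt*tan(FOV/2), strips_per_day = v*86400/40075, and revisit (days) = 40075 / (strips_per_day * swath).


swath = 2*666.424*tan(0.3211406) = 443.3795 km
v = sqrt(mu/r) = 7525.9580 m/s = 7.5260 km/s
strips/day = v*86400/40075 = 7.5260*86400/40075 = 16.2256
coverage/day = strips * swath = 16.2256 * 443.3795 = 7194.1191 km
revisit = 40075 / 7194.1191 = 5.5705 days

5.5705 days


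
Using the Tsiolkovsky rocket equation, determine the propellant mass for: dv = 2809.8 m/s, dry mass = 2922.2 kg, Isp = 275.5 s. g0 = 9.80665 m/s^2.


ve = Isp * g0 = 275.5 * 9.80665 = 2701.732075 m/s
mass ratio = exp(dv/ve) = exp(2809.8/2701.732075) = 2.82921559
m_prop = m_dry * (mr - 1) = 2922.2 * (2.82921559 - 1)
m_prop = 5345.3338 kg

5345.3338 kg


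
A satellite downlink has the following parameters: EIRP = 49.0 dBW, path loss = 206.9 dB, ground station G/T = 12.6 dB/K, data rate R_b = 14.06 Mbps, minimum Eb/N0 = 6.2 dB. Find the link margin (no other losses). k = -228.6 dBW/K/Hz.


C/N0 = EIRP - FSPL + G/T - k = 49.0 - 206.9 + 12.6 - (-228.6)
C/N0 = 83.3000 dB-Hz
R_b = 14.06 Mbps = 1.406e+07 bps -> 10*log10(R_b) = 71.4799 dB-Hz
Eb/N0 = C/N0 - 10*log10(R_b) = 83.3000 - 71.4799 = 11.8201 dB
Margin = Eb/N0 - Eb/N0_req = 11.8201 - 6.2 = 5.6201 dB (link closes)

5.6201 dB


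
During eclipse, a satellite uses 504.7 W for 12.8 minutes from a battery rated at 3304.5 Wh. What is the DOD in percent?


E_used = P * t / 60 = 504.7 * 12.8 / 60 = 107.6693 Wh
DOD = E_used / E_total * 100 = 107.6693 / 3304.5 * 100
DOD = 3.2583 %

3.2583 %


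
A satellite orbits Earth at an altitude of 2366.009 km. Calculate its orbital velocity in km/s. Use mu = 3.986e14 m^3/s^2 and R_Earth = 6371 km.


r = R_E + alt = 6371.0 + 2366.009 = 8737.0090 km = 8.737009e+06 m
v = sqrt(mu/r) = sqrt(3.986e14 / 8.737009e+06) = 6754.4075 m/s = 6.7544 km/s

6.7544 km/s


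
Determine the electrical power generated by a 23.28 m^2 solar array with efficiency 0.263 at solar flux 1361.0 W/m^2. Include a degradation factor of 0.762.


P = area * eta * S * degradation
P = 23.28 * 0.263 * 1361.0 * 0.762
P = 6349.6797 W

6349.6797 W


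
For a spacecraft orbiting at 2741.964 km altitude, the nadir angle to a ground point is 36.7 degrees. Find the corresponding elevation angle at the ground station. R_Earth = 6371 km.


r = R_E + alt = 9112.9640 km
Law of sines in the satellite / Earth-center / ground-point triangle:
  sin(nadir)/R_E = sin(90 + el)/r  =>  cos(el) = (r/R_E)*sin(nadir)
cos(el) = (9112.9640 / 6371.0000) * sin(36.7 deg) = 0.8548323
el = arccos(0.8548323) = 31.2588 deg
(Earth-central angle = 90 - nadir - el = 22.0412 deg)

31.2588 degrees


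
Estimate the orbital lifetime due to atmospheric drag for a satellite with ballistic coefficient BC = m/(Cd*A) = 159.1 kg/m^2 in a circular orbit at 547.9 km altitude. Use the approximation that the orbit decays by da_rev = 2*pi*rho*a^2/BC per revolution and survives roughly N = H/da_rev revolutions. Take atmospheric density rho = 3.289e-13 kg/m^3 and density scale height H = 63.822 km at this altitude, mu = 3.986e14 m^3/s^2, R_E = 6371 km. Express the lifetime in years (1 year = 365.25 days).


a = R_E + alt = 6918.9000 km = 6.9189e+06 m
da_rev = 2*pi*rho*a^2/BC = 2*pi*3.289e-13*(6.9189e+06)^2/159.1 = 0.621795636 m per revolution
N = H/da_rev = 63822.0000 m / 0.621795636 m = 102641.4409 revolutions
P = 2*pi*sqrt(a^3/mu) = 5727.5225 s
lifetime = N*P = 102641.4409 * 5727.5225 = 5.8788116e+08 s = 6804.1801 days
years = 6804.1801 / 365.25 = 18.6288 years

18.6288 years


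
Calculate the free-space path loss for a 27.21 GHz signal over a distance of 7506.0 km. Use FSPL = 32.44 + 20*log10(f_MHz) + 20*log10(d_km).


f = 27.21 GHz = 27210.0000 MHz
d = 7506.0 km
FSPL = 32.44 + 20*log10(27210.0000) + 20*log10(7506.0)
FSPL = 32.44 + 88.6946 + 77.5082
FSPL = 198.6427 dB

198.6427 dB


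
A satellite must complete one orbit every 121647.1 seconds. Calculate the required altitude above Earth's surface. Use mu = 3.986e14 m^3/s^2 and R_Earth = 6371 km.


T = 121647.1 s
r = (mu*T^2/(4*pi^2))^(1/3) = (3.986e14 * 121647.1^2 / (4*pi^2))^(1/3)
r = 5.3063231e+07 m = 53063.2313 km
alt = r - R_E = 53063.2313 - 6371 = 46692.2313 km

46692.2313 km


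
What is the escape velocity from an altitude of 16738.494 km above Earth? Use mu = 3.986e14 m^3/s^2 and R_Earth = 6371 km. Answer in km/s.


r = 6371.0 + 16738.494 = 23109.4940 km = 2.3109494e+07 m
v_esc = sqrt(2*mu/r) = sqrt(2*3.986e14 / 2.3109494e+07)
v_esc = 5873.3844 m/s = 5.8734 km/s

5.8734 km/s


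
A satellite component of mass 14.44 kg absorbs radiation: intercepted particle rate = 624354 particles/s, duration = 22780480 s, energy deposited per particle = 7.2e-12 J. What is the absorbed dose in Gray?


Total energy deposited = rate * time * E_per
  = 624354 * 22780480 * 7.2e-12 = 102.4062 J
Dose = E_total / mass = 102.4062 / 14.44
Dose = 7.0918 Gy

7.0918 Gy


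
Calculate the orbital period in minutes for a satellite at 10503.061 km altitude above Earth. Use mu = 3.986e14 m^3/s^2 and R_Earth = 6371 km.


r = 16874.0610 km = 1.6874061e+07 m
T = 2*pi*sqrt(r^3/mu) = 2*pi*sqrt(4.8046178e+21 / 3.986e14)
T = 21814.2679 s = 363.5711 min

363.5711 minutes


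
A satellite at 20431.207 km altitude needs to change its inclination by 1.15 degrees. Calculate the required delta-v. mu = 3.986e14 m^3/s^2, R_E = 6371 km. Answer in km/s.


r = 26802.2070 km = 2.6802207e+07 m
V = sqrt(mu/r) = 3856.4115 m/s
di = 1.15 deg = 0.02007129 rad
dV = 2*V*sin(di/2) = 2*3856.4115*sin(0.01003564)
dV = 77.4018 m/s = 0.07740184 km/s

0.0774 km/s


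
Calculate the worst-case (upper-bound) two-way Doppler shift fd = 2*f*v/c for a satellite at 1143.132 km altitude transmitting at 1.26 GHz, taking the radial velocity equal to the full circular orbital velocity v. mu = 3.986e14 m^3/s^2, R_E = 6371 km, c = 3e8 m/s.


r = 7.514132e+06 m
v = sqrt(mu/r) = 7283.3174 m/s (worst-case radial velocity)
f = 1.26 GHz = 1.26e+09 Hz
fd = 2*f*v/c = 2*1.26e+09*7283.3174/3.0e+08
fd = 61179.8663 Hz

61179.8663 Hz


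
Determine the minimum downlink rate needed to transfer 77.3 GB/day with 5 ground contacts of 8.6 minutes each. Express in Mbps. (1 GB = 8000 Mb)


total contact time = 5 * 8.6 * 60 = 2580.0000 s
data = 77.3 GB = 618400.0000 Mb
rate = 618400.0000 / 2580.0000 = 239.6899 Mbps

239.6899 Mbps


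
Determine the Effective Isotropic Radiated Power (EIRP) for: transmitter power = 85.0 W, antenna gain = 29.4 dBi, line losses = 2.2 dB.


Pt = 85.0 W = 19.2942 dBW
EIRP = Pt_dBW + Gt - losses = 19.2942 + 29.4 - 2.2 = 46.4942 dBW

46.4942 dBW


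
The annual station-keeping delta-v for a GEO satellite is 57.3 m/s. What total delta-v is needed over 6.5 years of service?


dV = rate * years = 57.3 * 6.5
dV = 372.4500 m/s

372.4500 m/s
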